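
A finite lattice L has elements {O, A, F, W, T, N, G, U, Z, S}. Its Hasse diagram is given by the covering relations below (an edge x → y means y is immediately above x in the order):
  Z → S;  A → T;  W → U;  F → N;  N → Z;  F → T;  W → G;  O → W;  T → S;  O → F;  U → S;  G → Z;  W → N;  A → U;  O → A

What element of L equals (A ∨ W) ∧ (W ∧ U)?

W

A ∨ W = U
W ∧ U = W
U ∧ W = W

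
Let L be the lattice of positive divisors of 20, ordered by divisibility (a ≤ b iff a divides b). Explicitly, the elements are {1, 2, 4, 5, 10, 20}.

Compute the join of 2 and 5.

In the divisibility order, the join is the least common multiple: lcm(2, 5) = 10.

10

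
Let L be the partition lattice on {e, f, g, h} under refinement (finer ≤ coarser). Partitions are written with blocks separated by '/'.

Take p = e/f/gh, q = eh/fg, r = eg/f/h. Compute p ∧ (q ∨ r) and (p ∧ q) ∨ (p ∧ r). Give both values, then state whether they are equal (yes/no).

q ∨ r = efgh, so p ∧ (q ∨ r) = e/f/gh ∧ efgh = e/f/gh.
p ∧ q = e/f/g/h and p ∧ r = e/f/g/h, so (p ∧ q) ∨ (p ∧ r) = e/f/g/h ∨ e/f/g/h = e/f/g/h.
Equal: no.

e/f/gh; e/f/g/h; no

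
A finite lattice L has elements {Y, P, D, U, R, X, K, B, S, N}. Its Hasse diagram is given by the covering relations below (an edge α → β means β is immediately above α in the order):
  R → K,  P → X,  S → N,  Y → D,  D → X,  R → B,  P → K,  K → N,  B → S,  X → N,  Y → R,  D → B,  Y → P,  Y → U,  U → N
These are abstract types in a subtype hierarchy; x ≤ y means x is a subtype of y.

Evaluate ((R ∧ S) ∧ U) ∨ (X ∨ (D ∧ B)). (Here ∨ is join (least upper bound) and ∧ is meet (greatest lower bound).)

X

R ∧ S = R
R ∧ U = Y
D ∧ B = D
X ∨ D = X
Y ∨ X = X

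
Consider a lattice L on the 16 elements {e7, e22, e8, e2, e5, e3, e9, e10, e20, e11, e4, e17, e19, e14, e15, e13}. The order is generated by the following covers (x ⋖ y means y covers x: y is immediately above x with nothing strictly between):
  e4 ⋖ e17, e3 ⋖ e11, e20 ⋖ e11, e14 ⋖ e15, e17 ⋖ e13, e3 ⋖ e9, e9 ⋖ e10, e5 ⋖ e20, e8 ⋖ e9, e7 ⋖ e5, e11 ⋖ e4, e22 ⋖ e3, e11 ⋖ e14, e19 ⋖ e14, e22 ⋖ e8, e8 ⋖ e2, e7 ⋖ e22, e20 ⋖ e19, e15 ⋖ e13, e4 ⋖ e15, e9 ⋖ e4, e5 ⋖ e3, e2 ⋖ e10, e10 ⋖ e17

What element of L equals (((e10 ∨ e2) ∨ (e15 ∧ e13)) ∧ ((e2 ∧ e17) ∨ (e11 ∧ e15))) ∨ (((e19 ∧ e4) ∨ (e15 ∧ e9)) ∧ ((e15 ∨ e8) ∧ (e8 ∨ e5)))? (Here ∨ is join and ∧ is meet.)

e10 ∨ e2 = e10
e15 ∧ e13 = e15
e10 ∨ e15 = e13
e2 ∧ e17 = e2
e11 ∧ e15 = e11
e2 ∨ e11 = e17
e13 ∧ e17 = e17
e19 ∧ e4 = e20
e15 ∧ e9 = e9
e20 ∨ e9 = e4
e15 ∨ e8 = e15
e8 ∨ e5 = e9
e15 ∧ e9 = e9
e4 ∧ e9 = e9
e17 ∨ e9 = e17

e17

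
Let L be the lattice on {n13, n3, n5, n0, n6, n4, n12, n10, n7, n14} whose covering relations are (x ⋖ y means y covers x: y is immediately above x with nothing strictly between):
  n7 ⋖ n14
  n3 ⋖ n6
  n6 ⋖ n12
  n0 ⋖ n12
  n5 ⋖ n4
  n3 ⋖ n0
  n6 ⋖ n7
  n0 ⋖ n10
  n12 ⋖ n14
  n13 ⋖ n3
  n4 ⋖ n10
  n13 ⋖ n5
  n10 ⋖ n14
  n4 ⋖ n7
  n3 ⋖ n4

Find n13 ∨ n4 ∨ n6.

Common upper bounds of {n13, n4, n6}: n14, n7.
The least among these is n7.

n7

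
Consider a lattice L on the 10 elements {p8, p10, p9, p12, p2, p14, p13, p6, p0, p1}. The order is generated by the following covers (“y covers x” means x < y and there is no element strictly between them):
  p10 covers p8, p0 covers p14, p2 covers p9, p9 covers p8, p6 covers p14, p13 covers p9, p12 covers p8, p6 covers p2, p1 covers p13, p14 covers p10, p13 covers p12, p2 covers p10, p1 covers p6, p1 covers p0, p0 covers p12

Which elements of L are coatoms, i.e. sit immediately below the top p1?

p0, p13, p6

The coatoms are exactly the elements covered by p1: p0, p13, p6.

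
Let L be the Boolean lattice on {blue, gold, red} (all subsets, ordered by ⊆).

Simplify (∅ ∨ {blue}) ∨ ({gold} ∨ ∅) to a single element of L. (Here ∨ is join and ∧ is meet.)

∅ ∨ {blue} = {blue}
{gold} ∨ ∅ = {gold}
{blue} ∨ {gold} = {blue,gold}

{blue,gold}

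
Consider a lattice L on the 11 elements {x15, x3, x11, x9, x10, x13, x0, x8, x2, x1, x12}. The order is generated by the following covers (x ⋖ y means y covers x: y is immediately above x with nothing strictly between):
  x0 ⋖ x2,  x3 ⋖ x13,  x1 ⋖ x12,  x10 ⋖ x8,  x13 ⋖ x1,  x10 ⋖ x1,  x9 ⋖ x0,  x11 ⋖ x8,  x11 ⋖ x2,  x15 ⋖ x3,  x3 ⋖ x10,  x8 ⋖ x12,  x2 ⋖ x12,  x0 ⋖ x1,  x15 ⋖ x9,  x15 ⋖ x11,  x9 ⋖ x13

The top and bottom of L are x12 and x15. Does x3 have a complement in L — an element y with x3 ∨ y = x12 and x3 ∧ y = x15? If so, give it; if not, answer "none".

Need y with x3 ∨ y = x12 and x3 ∧ y = x15.
Checking each element gives: x2.

x2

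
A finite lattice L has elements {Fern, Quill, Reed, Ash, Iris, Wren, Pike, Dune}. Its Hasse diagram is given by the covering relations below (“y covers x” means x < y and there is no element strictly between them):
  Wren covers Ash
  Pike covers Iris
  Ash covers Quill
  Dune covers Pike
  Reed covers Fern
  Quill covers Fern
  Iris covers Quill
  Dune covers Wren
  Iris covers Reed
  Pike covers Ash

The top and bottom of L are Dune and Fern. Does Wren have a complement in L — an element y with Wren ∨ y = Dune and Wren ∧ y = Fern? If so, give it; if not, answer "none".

Reed

Need y with Wren ∨ y = Dune and Wren ∧ y = Fern.
Checking each element gives: Reed.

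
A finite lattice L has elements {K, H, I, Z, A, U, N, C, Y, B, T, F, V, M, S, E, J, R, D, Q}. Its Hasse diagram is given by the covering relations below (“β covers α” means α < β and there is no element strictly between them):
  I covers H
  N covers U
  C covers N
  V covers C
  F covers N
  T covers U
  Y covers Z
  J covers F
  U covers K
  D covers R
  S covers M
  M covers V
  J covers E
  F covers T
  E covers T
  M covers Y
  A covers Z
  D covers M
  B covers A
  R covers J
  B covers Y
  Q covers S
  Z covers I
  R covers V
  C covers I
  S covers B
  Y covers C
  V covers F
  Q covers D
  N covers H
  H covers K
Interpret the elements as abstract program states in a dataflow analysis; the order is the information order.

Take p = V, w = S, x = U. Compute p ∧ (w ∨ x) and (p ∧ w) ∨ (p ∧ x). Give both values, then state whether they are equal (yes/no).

w ∨ x = S, so p ∧ (w ∨ x) = V ∧ S = V.
p ∧ w = V and p ∧ x = U, so (p ∧ w) ∨ (p ∧ x) = V ∨ U = V.
Equal: yes.

V; V; yes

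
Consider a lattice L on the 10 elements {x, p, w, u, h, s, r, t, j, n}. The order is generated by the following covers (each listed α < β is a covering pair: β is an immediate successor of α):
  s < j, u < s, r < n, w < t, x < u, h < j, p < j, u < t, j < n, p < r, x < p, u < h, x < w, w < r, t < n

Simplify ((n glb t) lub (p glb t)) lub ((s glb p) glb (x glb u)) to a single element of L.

n ∧ t = t
p ∧ t = x
t ∨ x = t
s ∧ p = x
x ∧ u = x
x ∧ x = x
t ∨ x = t

t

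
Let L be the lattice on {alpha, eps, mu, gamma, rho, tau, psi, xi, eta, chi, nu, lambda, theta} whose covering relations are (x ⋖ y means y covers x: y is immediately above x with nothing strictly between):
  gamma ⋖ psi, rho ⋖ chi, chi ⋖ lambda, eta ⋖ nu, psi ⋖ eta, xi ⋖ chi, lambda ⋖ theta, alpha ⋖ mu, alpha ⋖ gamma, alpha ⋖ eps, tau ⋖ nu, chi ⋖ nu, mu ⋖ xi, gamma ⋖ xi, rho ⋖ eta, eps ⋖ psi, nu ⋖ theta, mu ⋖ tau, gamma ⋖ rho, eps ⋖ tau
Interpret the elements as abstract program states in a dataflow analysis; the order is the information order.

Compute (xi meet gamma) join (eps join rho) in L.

eta

xi ∧ gamma = gamma
eps ∨ rho = eta
gamma ∨ eta = eta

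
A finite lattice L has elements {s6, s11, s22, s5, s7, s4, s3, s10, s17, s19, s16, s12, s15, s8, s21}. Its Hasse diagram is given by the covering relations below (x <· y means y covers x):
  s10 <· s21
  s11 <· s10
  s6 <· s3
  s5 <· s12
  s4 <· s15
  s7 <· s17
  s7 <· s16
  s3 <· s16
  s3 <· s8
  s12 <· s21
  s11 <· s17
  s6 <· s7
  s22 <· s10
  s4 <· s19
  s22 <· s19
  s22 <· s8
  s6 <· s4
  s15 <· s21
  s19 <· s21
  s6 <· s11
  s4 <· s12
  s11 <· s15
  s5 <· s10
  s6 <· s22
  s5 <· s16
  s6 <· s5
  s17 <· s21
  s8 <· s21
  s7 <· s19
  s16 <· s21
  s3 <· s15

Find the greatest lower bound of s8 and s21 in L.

Common lower bounds of {s8, s21}: s22, s3, s6, s8.
The greatest among these is s8.

s8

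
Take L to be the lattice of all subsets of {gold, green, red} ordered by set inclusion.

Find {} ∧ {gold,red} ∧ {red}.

{}

Under ⊆, meet is intersection: {} ∩ {gold,red} ∩ {red} = {}.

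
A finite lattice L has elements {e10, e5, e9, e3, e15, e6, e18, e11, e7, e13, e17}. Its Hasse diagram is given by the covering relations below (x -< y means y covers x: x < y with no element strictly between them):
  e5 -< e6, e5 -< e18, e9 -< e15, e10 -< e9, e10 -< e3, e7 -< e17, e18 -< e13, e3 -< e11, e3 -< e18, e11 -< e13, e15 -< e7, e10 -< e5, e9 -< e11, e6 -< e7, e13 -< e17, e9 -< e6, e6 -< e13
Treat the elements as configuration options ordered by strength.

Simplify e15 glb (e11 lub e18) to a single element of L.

e9

e11 ∨ e18 = e13
e15 ∧ e13 = e9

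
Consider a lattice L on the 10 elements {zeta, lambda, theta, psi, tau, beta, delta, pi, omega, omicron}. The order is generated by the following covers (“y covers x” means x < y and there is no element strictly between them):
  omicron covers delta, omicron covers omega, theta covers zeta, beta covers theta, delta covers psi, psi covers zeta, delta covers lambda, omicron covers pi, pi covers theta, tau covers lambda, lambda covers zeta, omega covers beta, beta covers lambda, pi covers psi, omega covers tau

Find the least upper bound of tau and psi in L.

Common upper bounds of {tau, psi}: omicron.
The least among these is omicron.

omicron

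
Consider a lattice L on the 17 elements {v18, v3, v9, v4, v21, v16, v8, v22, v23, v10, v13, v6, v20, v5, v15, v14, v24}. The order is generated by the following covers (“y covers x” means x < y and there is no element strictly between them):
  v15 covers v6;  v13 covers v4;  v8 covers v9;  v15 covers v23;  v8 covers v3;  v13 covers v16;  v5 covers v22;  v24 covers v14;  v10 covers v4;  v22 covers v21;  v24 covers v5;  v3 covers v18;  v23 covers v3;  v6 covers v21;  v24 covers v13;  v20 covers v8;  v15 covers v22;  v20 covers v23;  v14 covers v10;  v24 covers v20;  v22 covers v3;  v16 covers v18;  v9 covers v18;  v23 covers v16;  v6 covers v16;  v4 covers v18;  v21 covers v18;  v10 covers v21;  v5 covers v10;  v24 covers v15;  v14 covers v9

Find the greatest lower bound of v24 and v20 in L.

Common lower bounds of {v24, v20}: v16, v18, v20, v23, v3, v8, v9.
The greatest among these is v20.

v20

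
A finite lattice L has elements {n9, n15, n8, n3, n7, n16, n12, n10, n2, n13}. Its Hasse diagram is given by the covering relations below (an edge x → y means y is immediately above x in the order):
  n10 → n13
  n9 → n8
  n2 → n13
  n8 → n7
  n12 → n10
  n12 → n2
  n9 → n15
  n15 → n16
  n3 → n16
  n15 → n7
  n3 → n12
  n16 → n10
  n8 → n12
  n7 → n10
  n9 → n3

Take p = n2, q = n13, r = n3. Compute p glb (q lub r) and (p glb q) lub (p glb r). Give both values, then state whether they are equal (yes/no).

q lub r = n13, so p glb (q lub r) = n2 glb n13 = n2.
p glb q = n2 and p glb r = n3, so (p glb q) lub (p glb r) = n2 lub n3 = n2.
Equal: yes.

n2; n2; yes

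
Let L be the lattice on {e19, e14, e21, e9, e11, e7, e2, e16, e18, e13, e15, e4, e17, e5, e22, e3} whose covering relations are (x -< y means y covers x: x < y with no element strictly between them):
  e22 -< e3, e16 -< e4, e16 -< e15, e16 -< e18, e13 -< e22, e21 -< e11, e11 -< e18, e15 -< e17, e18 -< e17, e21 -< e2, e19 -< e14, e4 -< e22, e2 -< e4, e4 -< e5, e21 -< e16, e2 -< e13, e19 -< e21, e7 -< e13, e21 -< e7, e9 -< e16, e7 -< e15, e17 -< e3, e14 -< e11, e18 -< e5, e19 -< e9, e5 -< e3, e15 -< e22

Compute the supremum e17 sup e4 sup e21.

Common upper bounds of {e17, e4, e21}: e3.
The least among these is e3.

e3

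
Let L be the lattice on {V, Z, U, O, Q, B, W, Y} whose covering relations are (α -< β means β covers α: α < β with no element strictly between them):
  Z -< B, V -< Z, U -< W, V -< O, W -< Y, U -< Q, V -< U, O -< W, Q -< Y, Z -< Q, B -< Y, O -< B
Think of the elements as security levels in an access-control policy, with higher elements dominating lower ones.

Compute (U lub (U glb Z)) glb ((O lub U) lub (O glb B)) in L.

U ∧ Z = V
U ∨ V = U
O ∨ U = W
O ∧ B = O
W ∨ O = W
U ∧ W = U

U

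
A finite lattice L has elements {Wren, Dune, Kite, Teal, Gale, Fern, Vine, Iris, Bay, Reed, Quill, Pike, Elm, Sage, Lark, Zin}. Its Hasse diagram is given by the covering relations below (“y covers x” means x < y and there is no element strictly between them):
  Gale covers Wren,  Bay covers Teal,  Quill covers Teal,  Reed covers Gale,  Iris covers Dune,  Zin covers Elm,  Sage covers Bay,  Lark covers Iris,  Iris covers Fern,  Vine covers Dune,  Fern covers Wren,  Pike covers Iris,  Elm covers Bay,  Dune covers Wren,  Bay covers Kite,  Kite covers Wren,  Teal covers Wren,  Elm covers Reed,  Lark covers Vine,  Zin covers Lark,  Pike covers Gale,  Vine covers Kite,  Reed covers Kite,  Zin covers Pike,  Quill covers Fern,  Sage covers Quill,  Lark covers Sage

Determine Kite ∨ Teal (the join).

Bay

Common upper bounds of {Kite, Teal}: Bay, Elm, Lark, Sage, Zin.
The least among these is Bay.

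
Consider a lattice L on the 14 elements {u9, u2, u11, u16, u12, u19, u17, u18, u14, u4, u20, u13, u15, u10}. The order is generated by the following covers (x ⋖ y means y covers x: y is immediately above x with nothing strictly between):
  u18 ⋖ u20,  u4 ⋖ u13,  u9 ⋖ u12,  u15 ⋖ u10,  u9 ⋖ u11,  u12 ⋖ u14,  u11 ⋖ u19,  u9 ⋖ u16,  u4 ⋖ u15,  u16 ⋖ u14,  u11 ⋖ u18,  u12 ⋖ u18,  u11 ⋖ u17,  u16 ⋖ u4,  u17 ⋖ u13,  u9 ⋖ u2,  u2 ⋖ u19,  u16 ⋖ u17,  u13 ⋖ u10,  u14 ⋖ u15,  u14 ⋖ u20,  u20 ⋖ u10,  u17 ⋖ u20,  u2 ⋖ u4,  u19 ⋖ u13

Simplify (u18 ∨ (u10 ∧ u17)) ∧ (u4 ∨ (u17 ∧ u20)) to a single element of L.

u17

u10 ∧ u17 = u17
u18 ∨ u17 = u20
u17 ∧ u20 = u17
u4 ∨ u17 = u13
u20 ∧ u13 = u17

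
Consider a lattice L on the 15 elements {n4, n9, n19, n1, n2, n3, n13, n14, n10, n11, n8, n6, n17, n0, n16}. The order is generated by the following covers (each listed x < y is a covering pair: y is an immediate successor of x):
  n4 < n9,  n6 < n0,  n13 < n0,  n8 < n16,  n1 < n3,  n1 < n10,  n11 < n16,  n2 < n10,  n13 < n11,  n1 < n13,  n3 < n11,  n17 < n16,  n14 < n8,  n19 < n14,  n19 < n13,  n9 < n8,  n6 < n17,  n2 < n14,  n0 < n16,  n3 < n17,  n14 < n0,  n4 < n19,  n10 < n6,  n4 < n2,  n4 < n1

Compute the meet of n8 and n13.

n19

Common lower bounds of {n8, n13}: n19, n4.
The greatest among these is n19.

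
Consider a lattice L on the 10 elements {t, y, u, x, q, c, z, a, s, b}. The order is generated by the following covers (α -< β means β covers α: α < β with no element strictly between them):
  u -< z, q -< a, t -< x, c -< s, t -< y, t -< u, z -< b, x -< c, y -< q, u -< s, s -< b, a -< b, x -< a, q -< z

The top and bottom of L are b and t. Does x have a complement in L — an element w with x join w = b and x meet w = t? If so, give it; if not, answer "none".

z

Need w with x ∨ w = b and x ∧ w = t.
Checking each element gives: z.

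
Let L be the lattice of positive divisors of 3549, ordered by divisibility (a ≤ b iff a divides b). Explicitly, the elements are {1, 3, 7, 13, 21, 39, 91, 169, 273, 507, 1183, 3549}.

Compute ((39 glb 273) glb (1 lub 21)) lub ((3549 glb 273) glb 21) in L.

39 ∧ 273 = 39
1 ∨ 21 = 21
39 ∧ 21 = 3
3549 ∧ 273 = 273
273 ∧ 21 = 21
3 ∨ 21 = 21

21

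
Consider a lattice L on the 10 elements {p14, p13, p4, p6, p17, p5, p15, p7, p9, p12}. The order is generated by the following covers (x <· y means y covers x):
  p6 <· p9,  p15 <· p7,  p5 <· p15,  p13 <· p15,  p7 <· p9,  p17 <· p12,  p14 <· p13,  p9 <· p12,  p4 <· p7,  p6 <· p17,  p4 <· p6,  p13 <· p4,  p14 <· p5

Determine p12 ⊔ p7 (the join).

p12

Common upper bounds of {p12, p7}: p12.
The least among these is p12.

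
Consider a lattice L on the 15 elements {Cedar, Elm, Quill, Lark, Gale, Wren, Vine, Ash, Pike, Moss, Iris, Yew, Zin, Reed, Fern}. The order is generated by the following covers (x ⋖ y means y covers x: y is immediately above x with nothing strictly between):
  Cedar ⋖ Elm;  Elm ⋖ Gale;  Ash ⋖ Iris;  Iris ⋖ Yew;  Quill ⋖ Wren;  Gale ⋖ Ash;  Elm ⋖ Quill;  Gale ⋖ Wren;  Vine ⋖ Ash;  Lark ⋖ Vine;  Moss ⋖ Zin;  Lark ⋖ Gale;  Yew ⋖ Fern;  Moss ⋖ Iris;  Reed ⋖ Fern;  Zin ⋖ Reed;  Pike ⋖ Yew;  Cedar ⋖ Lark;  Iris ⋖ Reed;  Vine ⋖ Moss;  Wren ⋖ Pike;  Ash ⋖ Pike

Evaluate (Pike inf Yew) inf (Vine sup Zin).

Pike ∧ Yew = Pike
Vine ∨ Zin = Zin
Pike ∧ Zin = Vine

Vine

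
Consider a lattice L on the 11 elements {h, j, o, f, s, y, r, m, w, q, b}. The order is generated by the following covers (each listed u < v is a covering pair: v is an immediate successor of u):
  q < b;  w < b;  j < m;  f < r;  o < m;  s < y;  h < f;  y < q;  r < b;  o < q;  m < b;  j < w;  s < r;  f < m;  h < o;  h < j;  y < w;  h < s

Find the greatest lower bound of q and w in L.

Common lower bounds of {q, w}: h, s, y.
The greatest among these is y.

y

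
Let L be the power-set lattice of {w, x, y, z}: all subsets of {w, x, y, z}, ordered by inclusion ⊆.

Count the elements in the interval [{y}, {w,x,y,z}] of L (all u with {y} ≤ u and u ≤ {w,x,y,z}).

The interval [{y}, {w,x,y,z}] = {{w,x,y,z}, {w,x,y}, {w,y,z}, {w,y}, {x,y,z}, {x,y}, {y,z}, {y}}, which has 8 elements.

8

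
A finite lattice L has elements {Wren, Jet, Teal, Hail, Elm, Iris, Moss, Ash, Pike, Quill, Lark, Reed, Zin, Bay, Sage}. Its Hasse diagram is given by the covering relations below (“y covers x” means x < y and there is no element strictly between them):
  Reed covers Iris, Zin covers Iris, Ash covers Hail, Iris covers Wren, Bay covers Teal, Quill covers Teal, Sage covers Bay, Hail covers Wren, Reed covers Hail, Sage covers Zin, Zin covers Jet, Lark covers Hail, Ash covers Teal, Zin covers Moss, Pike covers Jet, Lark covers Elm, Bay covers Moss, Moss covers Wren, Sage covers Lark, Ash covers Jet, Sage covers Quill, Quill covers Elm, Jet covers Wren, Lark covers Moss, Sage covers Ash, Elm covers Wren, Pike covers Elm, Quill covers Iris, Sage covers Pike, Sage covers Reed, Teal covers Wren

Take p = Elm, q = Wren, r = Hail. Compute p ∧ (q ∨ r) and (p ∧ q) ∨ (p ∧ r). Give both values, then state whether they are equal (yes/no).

q ∨ r = Hail, so p ∧ (q ∨ r) = Elm ∧ Hail = Wren.
p ∧ q = Wren and p ∧ r = Wren, so (p ∧ q) ∨ (p ∧ r) = Wren ∨ Wren = Wren.
Equal: yes.

Wren; Wren; yes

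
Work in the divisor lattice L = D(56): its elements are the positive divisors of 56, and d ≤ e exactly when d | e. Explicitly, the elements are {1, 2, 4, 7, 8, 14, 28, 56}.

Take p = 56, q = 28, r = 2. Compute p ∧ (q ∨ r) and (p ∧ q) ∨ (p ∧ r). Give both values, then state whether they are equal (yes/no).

q ∨ r = 28, so p ∧ (q ∨ r) = 56 ∧ 28 = 28.
p ∧ q = 28 and p ∧ r = 2, so (p ∧ q) ∨ (p ∧ r) = 28 ∨ 2 = 28.
Equal: yes.

28; 28; yes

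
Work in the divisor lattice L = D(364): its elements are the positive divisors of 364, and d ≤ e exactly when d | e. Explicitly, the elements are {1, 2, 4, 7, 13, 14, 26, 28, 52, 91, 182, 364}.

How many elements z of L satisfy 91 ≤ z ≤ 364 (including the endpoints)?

The interval [91, 364] = {182, 364, 91}, which has 3 elements.

3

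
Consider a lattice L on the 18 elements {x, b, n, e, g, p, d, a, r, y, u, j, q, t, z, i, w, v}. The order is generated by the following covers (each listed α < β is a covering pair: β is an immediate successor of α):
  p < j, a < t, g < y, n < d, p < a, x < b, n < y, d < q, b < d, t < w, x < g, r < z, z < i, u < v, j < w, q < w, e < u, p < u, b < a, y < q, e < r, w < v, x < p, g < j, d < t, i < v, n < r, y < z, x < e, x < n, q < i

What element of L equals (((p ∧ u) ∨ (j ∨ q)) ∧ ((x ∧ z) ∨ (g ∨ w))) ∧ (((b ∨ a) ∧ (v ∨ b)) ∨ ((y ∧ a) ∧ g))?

p ∧ u = p
j ∨ q = w
p ∨ w = w
x ∧ z = x
g ∨ w = w
x ∨ w = w
w ∧ w = w
b ∨ a = a
v ∨ b = v
a ∧ v = a
y ∧ a = x
x ∧ g = x
a ∨ x = a
w ∧ a = a

a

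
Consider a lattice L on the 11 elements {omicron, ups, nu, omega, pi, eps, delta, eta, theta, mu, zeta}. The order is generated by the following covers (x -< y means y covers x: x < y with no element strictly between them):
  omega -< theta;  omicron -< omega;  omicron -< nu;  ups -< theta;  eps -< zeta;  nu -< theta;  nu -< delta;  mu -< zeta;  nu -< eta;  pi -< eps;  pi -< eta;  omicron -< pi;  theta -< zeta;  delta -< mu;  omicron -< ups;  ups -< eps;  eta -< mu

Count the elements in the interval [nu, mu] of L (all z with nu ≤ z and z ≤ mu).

The interval [nu, mu] = {delta, eta, mu, nu}, which has 4 elements.

4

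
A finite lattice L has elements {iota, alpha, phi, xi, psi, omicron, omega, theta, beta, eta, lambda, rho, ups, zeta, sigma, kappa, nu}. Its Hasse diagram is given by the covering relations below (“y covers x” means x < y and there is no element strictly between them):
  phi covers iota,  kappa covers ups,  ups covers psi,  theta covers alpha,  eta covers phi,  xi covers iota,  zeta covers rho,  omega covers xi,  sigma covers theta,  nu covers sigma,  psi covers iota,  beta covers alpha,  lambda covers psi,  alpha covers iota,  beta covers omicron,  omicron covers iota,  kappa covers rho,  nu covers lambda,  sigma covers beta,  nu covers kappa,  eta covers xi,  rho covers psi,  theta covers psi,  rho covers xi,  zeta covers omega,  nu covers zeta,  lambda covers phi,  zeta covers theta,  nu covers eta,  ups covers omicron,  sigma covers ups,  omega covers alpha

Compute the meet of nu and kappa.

Common lower bounds of {nu, kappa}: iota, kappa, omicron, psi, rho, ups, xi.
The greatest among these is kappa.

kappa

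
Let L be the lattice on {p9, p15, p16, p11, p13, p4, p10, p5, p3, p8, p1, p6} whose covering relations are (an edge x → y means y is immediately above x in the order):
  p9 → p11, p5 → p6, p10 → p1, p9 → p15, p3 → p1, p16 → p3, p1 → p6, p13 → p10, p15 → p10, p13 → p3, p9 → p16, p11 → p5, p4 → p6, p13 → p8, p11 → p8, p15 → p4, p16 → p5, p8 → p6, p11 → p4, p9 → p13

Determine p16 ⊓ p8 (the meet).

p9

Common lower bounds of {p16, p8}: p9.
The greatest among these is p9.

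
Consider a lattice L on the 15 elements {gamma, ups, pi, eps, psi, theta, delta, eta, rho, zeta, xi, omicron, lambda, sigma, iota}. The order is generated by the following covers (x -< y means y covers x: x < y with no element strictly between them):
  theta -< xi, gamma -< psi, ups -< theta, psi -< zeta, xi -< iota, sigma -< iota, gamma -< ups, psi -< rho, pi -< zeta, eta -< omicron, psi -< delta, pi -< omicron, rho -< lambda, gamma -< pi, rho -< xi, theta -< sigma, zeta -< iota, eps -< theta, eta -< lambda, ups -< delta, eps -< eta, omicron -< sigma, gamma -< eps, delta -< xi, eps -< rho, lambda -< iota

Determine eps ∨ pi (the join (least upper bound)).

omicron

Common upper bounds of {eps, pi}: iota, omicron, sigma.
The least among these is omicron.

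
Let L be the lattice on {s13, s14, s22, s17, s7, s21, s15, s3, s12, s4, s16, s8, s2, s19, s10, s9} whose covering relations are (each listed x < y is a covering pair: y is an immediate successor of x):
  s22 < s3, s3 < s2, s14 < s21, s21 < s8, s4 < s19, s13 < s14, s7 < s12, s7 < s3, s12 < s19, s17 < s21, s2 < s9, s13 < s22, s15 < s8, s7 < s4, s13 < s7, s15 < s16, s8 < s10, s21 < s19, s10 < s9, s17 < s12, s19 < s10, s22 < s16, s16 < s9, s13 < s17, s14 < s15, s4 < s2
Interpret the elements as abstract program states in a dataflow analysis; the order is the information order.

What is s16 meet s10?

Common lower bounds of {s16, s10}: s13, s14, s15.
The greatest among these is s15.

s15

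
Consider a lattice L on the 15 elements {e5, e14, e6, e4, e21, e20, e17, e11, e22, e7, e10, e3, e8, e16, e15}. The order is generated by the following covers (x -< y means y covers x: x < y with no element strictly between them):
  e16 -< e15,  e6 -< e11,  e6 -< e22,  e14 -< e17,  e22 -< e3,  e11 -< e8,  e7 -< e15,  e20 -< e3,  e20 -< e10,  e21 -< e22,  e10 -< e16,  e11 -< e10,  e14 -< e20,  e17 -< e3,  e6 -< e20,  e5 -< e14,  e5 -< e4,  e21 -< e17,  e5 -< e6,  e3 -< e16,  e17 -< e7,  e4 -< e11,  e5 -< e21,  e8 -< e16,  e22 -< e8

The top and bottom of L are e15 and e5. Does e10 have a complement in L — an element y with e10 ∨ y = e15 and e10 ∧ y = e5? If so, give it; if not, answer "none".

For every candidate y, either e10 ∨ y ≠ e15 or e10 ∧ y ≠ e5; no complement exists.

none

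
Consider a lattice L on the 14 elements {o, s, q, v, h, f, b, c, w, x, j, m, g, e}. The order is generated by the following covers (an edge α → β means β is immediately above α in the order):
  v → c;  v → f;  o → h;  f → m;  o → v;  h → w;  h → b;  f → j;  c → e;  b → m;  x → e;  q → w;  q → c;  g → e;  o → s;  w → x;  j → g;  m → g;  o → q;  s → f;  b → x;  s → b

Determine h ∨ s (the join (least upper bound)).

b

Common upper bounds of {h, s}: b, e, g, m, x.
The least among these is b.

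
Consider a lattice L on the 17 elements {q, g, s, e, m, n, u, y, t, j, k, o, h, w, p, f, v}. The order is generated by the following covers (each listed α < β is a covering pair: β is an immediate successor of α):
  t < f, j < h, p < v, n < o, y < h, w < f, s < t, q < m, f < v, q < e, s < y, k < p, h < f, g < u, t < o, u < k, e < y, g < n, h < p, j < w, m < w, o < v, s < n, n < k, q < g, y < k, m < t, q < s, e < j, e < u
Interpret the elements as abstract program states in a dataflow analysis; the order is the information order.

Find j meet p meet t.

Common lower bounds of {j, p, t}: q.
The greatest among these is q.

q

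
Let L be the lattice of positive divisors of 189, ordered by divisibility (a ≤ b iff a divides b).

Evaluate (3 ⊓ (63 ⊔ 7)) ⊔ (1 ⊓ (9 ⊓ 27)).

3

63 ∨ 7 = 63
3 ∧ 63 = 3
9 ∧ 27 = 9
1 ∧ 9 = 1
3 ∨ 1 = 3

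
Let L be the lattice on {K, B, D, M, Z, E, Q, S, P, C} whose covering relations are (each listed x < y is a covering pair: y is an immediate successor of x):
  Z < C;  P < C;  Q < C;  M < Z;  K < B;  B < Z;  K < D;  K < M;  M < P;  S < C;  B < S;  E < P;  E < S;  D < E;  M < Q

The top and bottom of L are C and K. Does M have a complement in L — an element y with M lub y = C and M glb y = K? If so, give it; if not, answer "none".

S

Need y with M ∨ y = C and M ∧ y = K.
Checking each element gives: S.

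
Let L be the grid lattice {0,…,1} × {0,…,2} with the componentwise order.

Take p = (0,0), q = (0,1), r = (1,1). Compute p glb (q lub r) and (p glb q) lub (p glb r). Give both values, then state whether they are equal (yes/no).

(0,0); (0,0); yes

q lub r = (1,1), so p glb (q lub r) = (0,0) glb (1,1) = (0,0).
p glb q = (0,0) and p glb r = (0,0), so (p glb q) lub (p glb r) = (0,0) lub (0,0) = (0,0).
Equal: yes.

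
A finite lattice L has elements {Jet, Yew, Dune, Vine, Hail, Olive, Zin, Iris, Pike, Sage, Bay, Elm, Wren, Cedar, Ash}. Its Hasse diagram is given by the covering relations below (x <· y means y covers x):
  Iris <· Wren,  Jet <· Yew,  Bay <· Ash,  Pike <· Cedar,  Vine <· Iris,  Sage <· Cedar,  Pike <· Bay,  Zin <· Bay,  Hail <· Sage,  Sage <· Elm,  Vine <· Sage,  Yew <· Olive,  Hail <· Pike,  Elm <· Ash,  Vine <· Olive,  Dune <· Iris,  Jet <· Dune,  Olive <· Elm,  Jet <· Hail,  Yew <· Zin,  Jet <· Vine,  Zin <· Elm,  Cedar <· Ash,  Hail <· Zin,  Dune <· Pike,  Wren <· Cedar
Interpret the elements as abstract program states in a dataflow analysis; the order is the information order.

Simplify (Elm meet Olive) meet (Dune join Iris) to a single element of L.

Elm ∧ Olive = Olive
Dune ∨ Iris = Iris
Olive ∧ Iris = Vine

Vine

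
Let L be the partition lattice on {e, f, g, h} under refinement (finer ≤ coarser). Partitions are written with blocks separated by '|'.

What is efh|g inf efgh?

Common lower bounds of {efh|g, efgh}: efh|g, ef|g|h, eh|f|g, e|fh|g, e|f|g|h.
The greatest among these is efh|g.

efh|g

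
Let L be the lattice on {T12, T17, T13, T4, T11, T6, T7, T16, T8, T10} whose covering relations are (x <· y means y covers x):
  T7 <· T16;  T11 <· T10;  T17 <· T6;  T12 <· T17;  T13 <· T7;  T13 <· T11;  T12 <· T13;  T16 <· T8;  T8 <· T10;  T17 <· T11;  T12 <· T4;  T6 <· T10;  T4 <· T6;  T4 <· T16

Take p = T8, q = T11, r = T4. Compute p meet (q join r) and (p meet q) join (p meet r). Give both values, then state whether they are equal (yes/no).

T8; T16; no

q join r = T10, so p meet (q join r) = T8 meet T10 = T8.
p meet q = T13 and p meet r = T4, so (p meet q) join (p meet r) = T13 join T4 = T16.
Equal: no.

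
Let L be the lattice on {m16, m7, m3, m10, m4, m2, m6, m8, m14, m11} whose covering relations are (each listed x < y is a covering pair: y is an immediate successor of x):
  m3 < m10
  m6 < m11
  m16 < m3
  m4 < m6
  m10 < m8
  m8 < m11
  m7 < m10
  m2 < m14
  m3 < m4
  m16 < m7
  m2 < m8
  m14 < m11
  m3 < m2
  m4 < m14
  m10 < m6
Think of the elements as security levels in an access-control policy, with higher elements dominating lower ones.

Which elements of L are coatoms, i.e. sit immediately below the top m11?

m14, m6, m8

The coatoms are exactly the elements covered by m11: m14, m6, m8.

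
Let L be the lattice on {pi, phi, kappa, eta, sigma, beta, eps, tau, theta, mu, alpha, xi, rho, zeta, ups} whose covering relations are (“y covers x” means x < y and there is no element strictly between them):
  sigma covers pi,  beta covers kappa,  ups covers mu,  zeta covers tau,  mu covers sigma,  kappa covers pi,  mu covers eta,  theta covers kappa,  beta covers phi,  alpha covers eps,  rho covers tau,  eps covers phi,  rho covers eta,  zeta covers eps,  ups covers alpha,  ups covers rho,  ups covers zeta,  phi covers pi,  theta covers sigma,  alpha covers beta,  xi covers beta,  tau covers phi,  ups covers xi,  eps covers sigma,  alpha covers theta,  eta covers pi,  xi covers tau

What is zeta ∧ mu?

Common lower bounds of {zeta, mu}: pi, sigma.
The greatest among these is sigma.

sigma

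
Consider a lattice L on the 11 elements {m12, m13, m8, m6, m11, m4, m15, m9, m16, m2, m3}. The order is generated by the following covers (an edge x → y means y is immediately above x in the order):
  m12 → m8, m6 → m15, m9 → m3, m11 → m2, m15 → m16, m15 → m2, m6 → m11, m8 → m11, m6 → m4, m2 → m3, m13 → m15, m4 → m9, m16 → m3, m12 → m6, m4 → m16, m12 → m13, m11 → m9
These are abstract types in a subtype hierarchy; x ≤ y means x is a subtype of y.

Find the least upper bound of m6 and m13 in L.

m15

Common upper bounds of {m6, m13}: m15, m16, m2, m3.
The least among these is m15.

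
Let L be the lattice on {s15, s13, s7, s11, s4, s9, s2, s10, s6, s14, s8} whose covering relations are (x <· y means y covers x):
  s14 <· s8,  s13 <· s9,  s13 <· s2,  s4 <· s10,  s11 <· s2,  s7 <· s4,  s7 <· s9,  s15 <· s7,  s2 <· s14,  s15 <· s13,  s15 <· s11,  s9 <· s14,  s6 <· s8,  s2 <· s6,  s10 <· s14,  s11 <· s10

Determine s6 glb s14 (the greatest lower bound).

s2

Common lower bounds of {s6, s14}: s11, s13, s15, s2.
The greatest among these is s2.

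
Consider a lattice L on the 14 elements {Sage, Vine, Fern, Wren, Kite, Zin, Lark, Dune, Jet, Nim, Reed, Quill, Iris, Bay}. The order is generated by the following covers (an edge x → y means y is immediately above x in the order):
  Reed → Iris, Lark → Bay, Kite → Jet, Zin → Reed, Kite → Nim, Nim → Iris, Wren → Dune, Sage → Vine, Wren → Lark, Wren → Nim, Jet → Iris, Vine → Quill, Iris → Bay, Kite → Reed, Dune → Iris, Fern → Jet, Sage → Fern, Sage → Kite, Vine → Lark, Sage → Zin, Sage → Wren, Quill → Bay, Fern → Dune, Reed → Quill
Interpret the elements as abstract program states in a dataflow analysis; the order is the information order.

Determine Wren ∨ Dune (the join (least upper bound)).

Dune

Common upper bounds of {Wren, Dune}: Bay, Dune, Iris.
The least among these is Dune.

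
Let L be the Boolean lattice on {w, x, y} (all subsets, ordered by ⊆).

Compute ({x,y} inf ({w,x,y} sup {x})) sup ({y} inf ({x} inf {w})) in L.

{x,y}

{w,x,y} ∨ {x} = {w,x,y}
{x,y} ∧ {w,x,y} = {x,y}
{x} ∧ {w} = {}
{y} ∧ {} = {}
{x,y} ∨ {} = {x,y}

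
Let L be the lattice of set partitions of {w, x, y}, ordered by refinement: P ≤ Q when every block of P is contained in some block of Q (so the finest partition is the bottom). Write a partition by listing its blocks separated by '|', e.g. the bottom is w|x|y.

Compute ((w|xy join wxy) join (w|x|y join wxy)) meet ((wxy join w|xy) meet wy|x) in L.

w|xy ∨ wxy = wxy
w|x|y ∨ wxy = wxy
wxy ∨ wxy = wxy
wxy ∨ w|xy = wxy
wxy ∧ wy|x = wy|x
wxy ∧ wy|x = wy|x

wy|x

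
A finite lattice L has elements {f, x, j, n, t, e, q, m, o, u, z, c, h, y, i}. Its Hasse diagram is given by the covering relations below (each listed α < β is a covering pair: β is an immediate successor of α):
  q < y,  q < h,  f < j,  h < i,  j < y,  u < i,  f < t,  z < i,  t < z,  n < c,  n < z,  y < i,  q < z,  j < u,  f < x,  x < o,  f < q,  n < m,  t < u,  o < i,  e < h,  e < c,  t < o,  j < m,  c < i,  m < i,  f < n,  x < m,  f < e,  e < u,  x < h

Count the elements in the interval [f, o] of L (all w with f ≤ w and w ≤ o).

The interval [f, o] = {f, o, t, x}, which has 4 elements.

4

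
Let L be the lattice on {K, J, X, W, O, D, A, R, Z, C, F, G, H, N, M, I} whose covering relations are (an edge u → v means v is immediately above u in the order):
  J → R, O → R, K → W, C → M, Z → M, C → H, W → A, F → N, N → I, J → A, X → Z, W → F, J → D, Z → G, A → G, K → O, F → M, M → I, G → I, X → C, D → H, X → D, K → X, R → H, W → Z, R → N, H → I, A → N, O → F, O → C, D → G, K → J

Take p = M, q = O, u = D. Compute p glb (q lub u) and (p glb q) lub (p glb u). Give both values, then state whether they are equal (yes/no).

q lub u = H, so p glb (q lub u) = M glb H = C.
p glb q = O and p glb u = X, so (p glb q) lub (p glb u) = O lub X = C.
Equal: yes.

C; C; yes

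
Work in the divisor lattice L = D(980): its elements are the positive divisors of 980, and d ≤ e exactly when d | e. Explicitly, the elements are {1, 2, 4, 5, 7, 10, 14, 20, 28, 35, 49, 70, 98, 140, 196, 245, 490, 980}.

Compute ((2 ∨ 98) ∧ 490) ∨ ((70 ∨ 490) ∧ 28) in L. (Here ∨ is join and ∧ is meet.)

98

2 ∨ 98 = 98
98 ∧ 490 = 98
70 ∨ 490 = 490
490 ∧ 28 = 14
98 ∨ 14 = 98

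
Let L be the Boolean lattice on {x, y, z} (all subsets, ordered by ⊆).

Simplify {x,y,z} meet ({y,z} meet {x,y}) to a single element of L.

{y}

{y,z} ∧ {x,y} = {y}
{x,y,z} ∧ {y} = {y}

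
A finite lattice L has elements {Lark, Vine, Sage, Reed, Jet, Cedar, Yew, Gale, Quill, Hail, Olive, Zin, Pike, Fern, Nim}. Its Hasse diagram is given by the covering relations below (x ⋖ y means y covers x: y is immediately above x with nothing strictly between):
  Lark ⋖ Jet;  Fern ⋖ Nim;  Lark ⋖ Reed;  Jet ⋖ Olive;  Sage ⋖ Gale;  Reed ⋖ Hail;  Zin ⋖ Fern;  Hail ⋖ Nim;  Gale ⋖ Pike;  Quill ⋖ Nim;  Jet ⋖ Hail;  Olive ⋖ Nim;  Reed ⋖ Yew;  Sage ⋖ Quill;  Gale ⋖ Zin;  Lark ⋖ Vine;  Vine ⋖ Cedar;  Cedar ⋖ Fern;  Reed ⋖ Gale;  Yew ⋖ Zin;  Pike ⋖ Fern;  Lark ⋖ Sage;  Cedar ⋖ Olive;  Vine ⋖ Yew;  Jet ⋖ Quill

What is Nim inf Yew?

Common lower bounds of {Nim, Yew}: Lark, Reed, Vine, Yew.
The greatest among these is Yew.

Yew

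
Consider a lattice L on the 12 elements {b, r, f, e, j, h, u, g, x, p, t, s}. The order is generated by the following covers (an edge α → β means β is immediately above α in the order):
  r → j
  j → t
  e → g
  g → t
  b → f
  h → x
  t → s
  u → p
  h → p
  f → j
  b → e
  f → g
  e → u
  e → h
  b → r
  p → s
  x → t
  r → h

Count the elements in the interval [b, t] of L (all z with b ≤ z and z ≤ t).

The interval [b, t] = {b, e, f, g, h, j, r, t, x}, which has 9 elements.

9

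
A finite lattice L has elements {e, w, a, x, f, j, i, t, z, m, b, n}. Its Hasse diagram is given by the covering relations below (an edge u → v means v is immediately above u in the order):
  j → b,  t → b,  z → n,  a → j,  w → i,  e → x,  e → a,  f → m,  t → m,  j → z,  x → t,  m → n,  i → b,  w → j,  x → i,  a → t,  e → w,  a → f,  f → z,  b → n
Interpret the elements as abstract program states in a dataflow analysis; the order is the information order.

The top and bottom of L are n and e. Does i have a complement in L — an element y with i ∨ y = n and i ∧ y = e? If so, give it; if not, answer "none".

Need y with i ∨ y = n and i ∧ y = e.
Checking each element gives: f.

f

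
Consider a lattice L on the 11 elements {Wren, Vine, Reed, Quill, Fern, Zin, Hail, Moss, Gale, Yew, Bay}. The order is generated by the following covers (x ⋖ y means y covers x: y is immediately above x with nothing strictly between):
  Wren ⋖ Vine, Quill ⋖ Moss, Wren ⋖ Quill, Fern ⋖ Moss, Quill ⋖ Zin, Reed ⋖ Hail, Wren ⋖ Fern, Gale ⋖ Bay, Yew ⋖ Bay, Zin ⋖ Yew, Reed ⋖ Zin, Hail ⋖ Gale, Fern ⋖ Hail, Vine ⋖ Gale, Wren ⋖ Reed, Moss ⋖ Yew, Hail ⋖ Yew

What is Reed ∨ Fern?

Common upper bounds of {Reed, Fern}: Bay, Gale, Hail, Yew.
The least among these is Hail.

Hail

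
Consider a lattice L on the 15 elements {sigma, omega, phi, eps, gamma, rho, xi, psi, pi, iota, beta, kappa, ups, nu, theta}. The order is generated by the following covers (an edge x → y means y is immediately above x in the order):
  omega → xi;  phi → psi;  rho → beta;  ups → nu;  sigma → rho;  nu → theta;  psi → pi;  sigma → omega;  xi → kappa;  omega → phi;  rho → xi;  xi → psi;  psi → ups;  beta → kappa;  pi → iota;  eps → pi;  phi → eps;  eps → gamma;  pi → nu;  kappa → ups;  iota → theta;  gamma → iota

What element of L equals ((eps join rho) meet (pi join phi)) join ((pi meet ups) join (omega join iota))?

eps ∨ rho = pi
pi ∨ phi = pi
pi ∧ pi = pi
pi ∧ ups = psi
omega ∨ iota = iota
psi ∨ iota = iota
pi ∨ iota = iota

iota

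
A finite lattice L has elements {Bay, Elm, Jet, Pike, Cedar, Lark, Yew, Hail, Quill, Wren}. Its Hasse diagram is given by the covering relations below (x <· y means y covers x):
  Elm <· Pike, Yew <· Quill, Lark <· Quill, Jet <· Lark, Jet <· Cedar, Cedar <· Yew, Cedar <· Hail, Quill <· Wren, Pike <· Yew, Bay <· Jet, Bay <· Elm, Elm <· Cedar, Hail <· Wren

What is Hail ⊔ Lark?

Wren

Common upper bounds of {Hail, Lark}: Wren.
The least among these is Wren.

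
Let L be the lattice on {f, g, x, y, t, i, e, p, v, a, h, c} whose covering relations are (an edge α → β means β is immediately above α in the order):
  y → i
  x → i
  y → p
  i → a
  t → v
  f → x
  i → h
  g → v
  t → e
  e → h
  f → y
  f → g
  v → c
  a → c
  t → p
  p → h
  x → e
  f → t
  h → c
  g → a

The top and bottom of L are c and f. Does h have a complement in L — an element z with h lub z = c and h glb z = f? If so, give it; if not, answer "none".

g

Need z with h ∨ z = c and h ∧ z = f.
Checking each element gives: g.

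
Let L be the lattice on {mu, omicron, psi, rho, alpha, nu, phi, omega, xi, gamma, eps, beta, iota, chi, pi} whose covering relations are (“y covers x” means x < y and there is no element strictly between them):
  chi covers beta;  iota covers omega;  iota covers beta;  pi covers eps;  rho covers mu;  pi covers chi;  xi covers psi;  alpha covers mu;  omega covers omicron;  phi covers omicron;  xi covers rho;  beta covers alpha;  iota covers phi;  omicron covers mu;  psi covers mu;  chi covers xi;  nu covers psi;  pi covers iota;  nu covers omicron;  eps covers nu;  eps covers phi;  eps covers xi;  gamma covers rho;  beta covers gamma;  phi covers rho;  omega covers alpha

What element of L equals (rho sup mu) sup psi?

xi

rho ∨ mu = rho
rho ∨ psi = xi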